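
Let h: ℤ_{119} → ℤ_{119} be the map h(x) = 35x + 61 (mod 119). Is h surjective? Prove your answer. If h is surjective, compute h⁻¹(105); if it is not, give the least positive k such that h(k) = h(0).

Recall that h is surjective if every y in the codomain equals h(x) for some x in the domain.
Since gcd(35, 119) = 7, we have 35x ≡ 0 (mod 7) for all x, so h(x) ≡ 5 (mod 7).
But 0 ≢ 5 (mod 7), so 0 ∈ ℤ_{119} has no preimage. Thus h is not surjective.
Since h is not surjective, we find the least positive k with h(k) = h(0): this means 35k ≡ 0 (mod 119), i.e. 119 ∣ 35k. Since gcd(35, 119) = 7, dividing through by 7 this holds exactly when 17 ∣ 5k, and as gcd(5, 17) = 1, exactly when 17 ∣ k.
The smallest positive such k is 17.

17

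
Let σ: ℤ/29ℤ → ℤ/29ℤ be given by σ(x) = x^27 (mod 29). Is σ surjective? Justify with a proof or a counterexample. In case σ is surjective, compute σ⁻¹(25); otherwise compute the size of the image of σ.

Since 29 is prime, the nonzero elements of ℤ/29ℤ form a cyclic group of order 28.
As gcd(27, 28) = 1, raising to the 27th power is a bijection on this group: if a^27 ≡ b^27 then (ab^{−1})^27 = 1, and the only element of order dividing gcd(27, 28) = 1 is 1, so a = b.
With σ(0) = 0 this makes σ injective on all of ℤ/29ℤ, hence bijective (finite equal-size domain and codomain). In particular σ is surjective.
Since σ is surjective, we find the preimage of 25. The inverse of x ↦ x^27 on (ℤ/29ℤ)^× is x ↦ x^27, because 27·27 = 729 = 26·28 + 1 ≡ 1 (mod 28) and x^{28} = 1 for x ≠ 0 (Fermat). So σ⁻¹(25) = 25^27 mod 29.
Repeated squaring mod 29: 25^1 ≡ 25, 25^2 ≡ 25² = 625 ≡ 16, 25^4 ≡ 16² = 256 ≡ 24, 25^8 ≡ 24² = 576 ≡ 25, 25^16 ≡ 25² = 625 ≡ 16. Since 27 = 16 + 8 + 2 + 1, 25^27 ≡ 16·25·16·25: 16·25 = 400 ≡ 23, then 23·16 = 368 ≡ 20, then 20·25 = 500 ≡ 7. So 25^27 ≡ 7 (mod 29).
Hence σ⁻¹(25) = 7.

7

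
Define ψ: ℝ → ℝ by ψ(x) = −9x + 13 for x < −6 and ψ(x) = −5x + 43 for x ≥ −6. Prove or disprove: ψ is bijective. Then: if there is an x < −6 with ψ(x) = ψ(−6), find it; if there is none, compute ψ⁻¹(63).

Both pieces are strictly decreasing (slopes −9 and −5), so each is injective on its own interval.
The left piece maps (−∞, −6) onto (67, ∞); the right piece maps [−6, ∞) onto (−∞, 73].
These images overlap. In particular ψ(−6) = 73 (right piece), and solving −9x + 13 = 73 on the left piece gives x = −20/3 < −6.
So ψ(−20/3) = ψ(−6) with −20/3 ≠ −6, and ψ is not injective, hence not bijective. This x = −20/3 is the requested value below −6.

-20/3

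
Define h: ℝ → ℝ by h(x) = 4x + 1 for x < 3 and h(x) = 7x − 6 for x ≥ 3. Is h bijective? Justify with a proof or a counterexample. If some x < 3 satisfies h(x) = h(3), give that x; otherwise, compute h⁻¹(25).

Both pieces are strictly increasing (slopes 4 and 7), so each is injective on its own interval.
The left piece maps (−∞, 3) onto (−∞, 13); the right piece maps [3, ∞) onto [15, ∞).
The images leave a gap (13 has no preimage), so h is not surjective, hence not bijective.
Because the two images are disjoint, no x < 3 has h(x) = h(3), so we compute h⁻¹(25): 25 lies in [15, ∞), so solve 7x − 6 = 25: x = (25 + 6)/7 = 31/7.

31/7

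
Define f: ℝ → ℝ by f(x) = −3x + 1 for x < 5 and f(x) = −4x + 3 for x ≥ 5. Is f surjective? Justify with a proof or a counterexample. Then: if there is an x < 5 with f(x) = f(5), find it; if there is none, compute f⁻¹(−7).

Both pieces are strictly decreasing (slopes −3 and −4), so each is injective on its own interval.
The left piece maps (−∞, 5) onto (−14, ∞); the right piece maps [5, ∞) onto (−∞, −17].
The union (−14, ∞) ∪ (−∞, −17] omits the interval between −14 and −17; in particular −14 has no preimage. So f is not surjective.
Because the two images are disjoint, no x < 5 has f(x) = f(5), so we compute f⁻¹(−7): −7 lies in (−14, ∞), so solve −3x + 1 = −7: x = (−7 − 1)/(−3) = 8/3.

8/3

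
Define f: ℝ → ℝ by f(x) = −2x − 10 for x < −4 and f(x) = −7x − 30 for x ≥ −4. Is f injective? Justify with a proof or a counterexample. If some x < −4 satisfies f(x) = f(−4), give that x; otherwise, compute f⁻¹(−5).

Both pieces are strictly decreasing (slopes −2 and −7), so each is injective on its own interval.
The left piece maps (−∞, −4) onto (−2, ∞); the right piece maps [−4, ∞) onto (−∞, −2].
These images are disjoint, so no value is attained by both pieces. Thus f is injective.
Because the two images are disjoint, no x < −4 has f(x) = f(−4), so we compute f⁻¹(−5): −5 lies in (−∞, −2], so solve −7x − 30 = −5: x = (−5 + 30)/(−7) = −25/7.

-25/7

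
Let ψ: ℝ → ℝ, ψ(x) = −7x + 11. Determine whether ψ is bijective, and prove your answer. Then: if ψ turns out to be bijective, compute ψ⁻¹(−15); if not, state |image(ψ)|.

Suppose ψ(a) = ψ(b). Then −7a + 11 = −7b + 11, therefore −7a = −7b, therefore a = b.
For any y ∈ ℝ, x = (y − 11)/(−7) satisfies ψ(x) = y.
Therefore ψ is bijective.
Since ψ is bijective, we compute ψ⁻¹(−15) = (−15 − 11)/(−7) = 26/7.

26/7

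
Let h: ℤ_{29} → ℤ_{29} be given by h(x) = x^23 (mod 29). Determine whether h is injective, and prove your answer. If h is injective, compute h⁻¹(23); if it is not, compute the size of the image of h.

20

Since 29 is prime, the nonzero elements of ℤ_{29} form a cyclic group of order 28.
As gcd(23, 28) = 1, raising to the 23rd power is a bijection on this group: if u^23 ≡ v^23 then (uv^{−1})^23 = 1, and the only element of order dividing gcd(23, 28) = 1 is 1, so u = v.
With h(0) = 0 this makes h injective on all of ℤ_{29}, hence bijective (finite equal-size domain and codomain). In particular h is injective.
Since h is injective, we find the preimage of 23. The inverse of x ↦ x^23 on (ℤ_{29})^× is x ↦ x^11, because 23·11 = 253 = 9·28 + 1 ≡ 1 (mod 28) and x^{28} = 1 for x ≠ 0 (Fermat). So h⁻¹(23) = 23^11 mod 29.
Repeated squaring mod 29: 23^1 ≡ 23, 23^2 ≡ 23² = 529 ≡ 7, 23^4 ≡ 7² = 49 ≡ 20, 23^8 ≡ 20² = 400 ≡ 23. Since 11 = 8 + 2 + 1, 23^11 ≡ 23·7·23: 23·7 = 161 ≡ 16, then 16·23 = 368 ≡ 20. So 23^11 ≡ 20 (mod 29).
Hence h⁻¹(23) = 20.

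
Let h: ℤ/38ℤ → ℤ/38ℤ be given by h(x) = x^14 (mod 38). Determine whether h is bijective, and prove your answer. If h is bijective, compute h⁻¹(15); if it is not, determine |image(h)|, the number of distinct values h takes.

h(18): Repeated squaring mod 38: 18^1 ≡ 18, 18^2 ≡ 18² = 324 ≡ 20, 18^4 ≡ 20² = 400 ≡ 20, 18^8 ≡ 20² = 400 ≡ 20. Since 14 = 8 + 4 + 2, 18^14 ≡ 20·20·20: 20·20 = 400 ≡ 20, then 20·20 = 400 ≡ 20. So 18^14 ≡ 20 (mod 38).
h(20): Repeated squaring mod 38: 20^1 ≡ 20, 20^2 ≡ 20² = 400 ≡ 20, 20^4 ≡ 20² = 400 ≡ 20, 20^8 ≡ 20² = 400 ≡ 20. Since 14 = 8 + 4 + 2, 20^14 ≡ 20·20·20: 20·20 = 400 ≡ 20, then 20·20 = 400 ≡ 20. So 20^14 ≡ 20 (mod 38).
So h(18) = h(20) = 20 while 18 ≠ 20, hence h is not injective, hence not bijective.
Since h is not bijective, we determine |image(h)|. Computing x^14 mod 38 for each x (by repeated squaring, reducing mod 38 at every step), the values h(0), h(1), …, h(37) are: 0, 1, 6, 23, 36, 9, 24, 11, 26, 35, 16, 7, 30, 5, 28, 17, 4, 25, 20, 19, 20, 25, 4, 17, 28, 5, 30, 7, 16, 35, 26, 11, 24, 9, 36, 23, 6, 1.
The distinct values are {0, 1, 4, 5, 6, 7, 9, 11, 16, 17, 19, 20, 23, 24, 25, 26, 28, 30, 35, 36}; there are 20 of them.

20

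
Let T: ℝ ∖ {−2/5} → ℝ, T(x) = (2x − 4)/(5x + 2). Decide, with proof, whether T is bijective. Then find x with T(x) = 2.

-1

If T(x) = 2/5, cross-multiplying gives 5(2x − 4) = 2(5x + 2), which simplifies to −20 = 4 — false.  So 2/5 has no preimage and T is not surjective.
Thus T is not bijective.
Solving T(x) = 2: cross-multiplying gives 2x − 4 = 2(5x + 2), which rearranges to −8x = 8, so x = −1.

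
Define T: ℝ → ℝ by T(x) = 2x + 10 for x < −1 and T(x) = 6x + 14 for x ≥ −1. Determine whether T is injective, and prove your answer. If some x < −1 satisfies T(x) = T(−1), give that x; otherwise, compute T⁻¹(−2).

Both pieces are strictly increasing (slopes 2 and 6), so each is injective on its own interval.
The left piece maps (−∞, −1) onto (−∞, 8); the right piece maps [−1, ∞) onto [8, ∞).
These images are disjoint, so no value is attained by both pieces. Hence T is injective.
Because the two images are disjoint, no x < −1 has T(x) = T(−1), so we compute T⁻¹(−2): −2 lies in (−∞, 8), so solve 2x + 10 = −2: x = (−2 − 10)/2 = −6.

-6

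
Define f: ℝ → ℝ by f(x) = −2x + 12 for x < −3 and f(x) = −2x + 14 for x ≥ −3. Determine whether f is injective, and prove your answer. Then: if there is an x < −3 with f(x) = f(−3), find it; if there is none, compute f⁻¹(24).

Both pieces are strictly decreasing (slopes −2 and −2), so each is injective on its own interval.
The left piece maps (−∞, −3) onto (18, ∞); the right piece maps [−3, ∞) onto (−∞, 20].
These images overlap. In particular f(−3) = 20 (right piece), and solving −2x + 12 = 20 on the left piece gives x = −4 < −3.
So f(−4) = f(−3) with −4 ≠ −3, and f is not injective. This x = −4 is the requested value below −3.

-4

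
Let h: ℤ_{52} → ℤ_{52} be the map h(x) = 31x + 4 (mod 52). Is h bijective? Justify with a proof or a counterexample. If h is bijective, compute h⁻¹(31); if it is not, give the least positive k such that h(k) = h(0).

21

Suppose h(u) = h(v) in ℤ_{52}. Then 31u + 4 ≡ 31v + 4 (mod 52), hence 31(u − v) ≡ 0 (mod 52).
Since gcd(31, 52) = 1, 31 is invertible modulo 52, thus u − v ≡ 0 (mod 52), i.e. u = v.
We now compute 31⁻¹ mod 52 explicitly. Euclid's algorithm: 52 = 1·31 + 21, 31 = 1·21 + 10, 21 = 2·10 + 1; back-substituting gives 1 = 47·31 − 28·52, so 31⁻¹ ≡ 47 (mod 52).
For any y ∈ ℤ_{52}, x = 47(y − 4) mod 52 satisfies h(x) = 31·47(y − 4) + 4 ≡ y (since 31·47 ≡ 1 mod 52). So every y has a preimage.
Thus h is bijective.
Since h is bijective, we find h⁻¹(31): we need 31x ≡ 31 − 4 ≡ 27 (mod 52). Using 31⁻¹ = 47: x ≡ 47·27 = 1269 = 24·52 + 21, so x = 21.
Check: h(21) = 31·21 + 4 = 655 = 12·52 + 31 ≡ 31 (mod 52).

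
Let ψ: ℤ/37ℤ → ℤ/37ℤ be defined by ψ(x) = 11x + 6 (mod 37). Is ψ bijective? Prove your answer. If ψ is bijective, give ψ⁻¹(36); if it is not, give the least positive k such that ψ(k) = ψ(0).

33

Suppose ψ(x_1) = ψ(x_2) in ℤ/37ℤ. Then 11x_1 + 6 ≡ 11x_2 + 6 (mod 37), so 11(x_1 − x_2) ≡ 0 (mod 37).
Since gcd(11, 37) = 1, 11 is invertible modulo 37, so x_1 − x_2 ≡ 0 (mod 37), i.e. x_1 = x_2.
We now compute 11⁻¹ mod 37 explicitly. Euclid's algorithm: 37 = 3·11 + 4, 11 = 2·4 + 3, 4 = 1·3 + 1; back-substituting gives 1 = 27·11 − 8·37, so 11⁻¹ ≡ 27 (mod 37).
For any y ∈ ℤ/37ℤ, x = 27(y − 6) mod 37 satisfies ψ(x) = 11·27(y − 6) + 6 ≡ y (since 11·27 ≡ 1 mod 37). So every y has a preimage.
So ψ is bijective.
Since ψ is bijective, we find ψ⁻¹(36): we need 11x ≡ 36 − 6 ≡ 30 (mod 37). Using 11⁻¹ = 27: x ≡ 27·30 = 810 = 21·37 + 33, so x = 33.
Check: ψ(33) = 11·33 + 6 = 369 = 9·37 + 36 ≡ 36 (mod 37).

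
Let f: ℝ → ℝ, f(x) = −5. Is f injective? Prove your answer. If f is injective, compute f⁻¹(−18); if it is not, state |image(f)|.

By definition, f is injective if f(u) = f(v) implies u = v.
f(0) = −5 = f(1) with 0 ≠ 1, so f is not injective.
Since f is not injective, we state |image(f)|: the image of f is {−5}, which has 1 element.

1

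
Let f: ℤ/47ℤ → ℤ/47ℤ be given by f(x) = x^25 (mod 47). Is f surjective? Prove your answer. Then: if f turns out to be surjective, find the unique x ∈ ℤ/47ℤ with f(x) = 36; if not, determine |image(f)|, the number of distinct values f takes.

Since 47 is prime, the nonzero elements of ℤ/47ℤ form a cyclic group of order 46.
As gcd(25, 46) = 1, raising to the 25th power is a bijection on this group: if a^25 ≡ b^25 then (ab^{−1})^25 = 1, and the only element of order dividing gcd(25, 46) = 1 is 1, so a = b.
With f(0) = 0 this makes f injective on all of ℤ/47ℤ, hence bijective (finite equal-size domain and codomain). In particular f is surjective.
Since f is surjective, we find the preimage of 36. The inverse of x ↦ x^25 on (ℤ/47ℤ)^× is x ↦ x^35, because 25·35 = 875 = 19·46 + 1 ≡ 1 (mod 46) and x^{46} = 1 for x ≠ 0 (Fermat). So f⁻¹(36) = 36^35 mod 47.
Repeated squaring mod 47: 36^1 ≡ 36, 36^2 ≡ 36² = 1296 ≡ 27, 36^4 ≡ 27² = 729 ≡ 24, 36^8 ≡ 24² = 576 ≡ 12, 36^16 ≡ 12² = 144 ≡ 3, 36^32 ≡ 3² = 9. Since 35 = 32 + 2 + 1, 36^35 ≡ 9·27·36: 9·27 = 243 ≡ 8, then 8·36 = 288 ≡ 6. So 36^35 ≡ 6 (mod 47).
Hence f⁻¹(36) = 6.

6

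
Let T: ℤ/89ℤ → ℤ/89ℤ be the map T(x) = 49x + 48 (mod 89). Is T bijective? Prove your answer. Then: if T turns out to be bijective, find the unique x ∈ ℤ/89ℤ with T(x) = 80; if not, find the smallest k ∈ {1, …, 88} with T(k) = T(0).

If T(a) = T(b), then 49a ≡ 49b (mod 89). Because gcd(49, 89) = 1, we may cancel 49 to get a ≡ b (mod 89).
We now compute 49⁻¹ mod 89 explicitly. Euclid's algorithm: 89 = 1·49 + 40, 49 = 1·40 + 9, 40 = 4·9 + 4, 9 = 2·4 + 1; back-substituting gives 1 = 20·49 − 11·89, so 49⁻¹ ≡ 20 (mod 89).
For any y ∈ ℤ/89ℤ, x = 20(y − 48) mod 89 satisfies T(x) = 49·20(y − 48) + 48 ≡ y (since 49·20 ≡ 1 mod 89). So every y has a preimage.
Hence T is bijective.
Since T is bijective, we compute T⁻¹(80): solve 49x + 48 ≡ 80 (mod 89), i.e. 49x ≡ 32 (mod 89).
Multiplying by 49⁻¹ = 20 gives x ≡ 20·32 = 640 = 7·89 + 17 ≡ 17 (mod 89).
Check: T(17) = 49·17 + 48 = 881 = 9·89 + 80 ≡ 80 (mod 89).

17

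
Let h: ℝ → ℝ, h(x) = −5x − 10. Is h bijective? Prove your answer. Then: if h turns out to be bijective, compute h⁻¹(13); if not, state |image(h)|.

-23/5

Suppose h(a) = h(b). Then −5a − 10 = −5b − 10, thus −5a = −5b, therefore a = b.
For any y ∈ ℝ, x = (y + 10)/(−5) satisfies h(x) = y.
Hence h is bijective.
Since h is bijective, we compute h⁻¹(13) = (13 + 10)/(−5) = −23/5.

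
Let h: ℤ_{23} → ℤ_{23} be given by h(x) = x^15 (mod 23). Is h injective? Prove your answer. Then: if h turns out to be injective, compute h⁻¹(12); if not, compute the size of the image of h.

3

Since 23 is prime, the nonzero elements of ℤ_{23} form a cyclic group of order 22.
As gcd(15, 22) = 1, raising to the 15th power is a bijection on this group: if u^15 ≡ v^15 then (uv^{−1})^15 = 1, and the only element of order dividing gcd(15, 22) = 1 is 1, so u = v.
With h(0) = 0 this makes h injective on all of ℤ_{23}, hence bijective (finite equal-size domain and codomain). In particular h is injective.
Since h is injective, we find the preimage of 12. The inverse of x ↦ x^15 on (ℤ_{23})^× is x ↦ x^3, because 15·3 = 45 = 2·22 + 1 ≡ 1 (mod 22) and x^{22} = 1 for x ≠ 0 (Fermat). So h⁻¹(12) = 12^3 mod 23.
Repeated squaring mod 23: 12^1 ≡ 12, 12^2 ≡ 12² = 144 ≡ 6. Since 3 = 2 + 1, 12^3 ≡ 6·12: 6·12 = 72 ≡ 3. So 12^3 ≡ 3 (mod 23).
Hence h⁻¹(12) = 3.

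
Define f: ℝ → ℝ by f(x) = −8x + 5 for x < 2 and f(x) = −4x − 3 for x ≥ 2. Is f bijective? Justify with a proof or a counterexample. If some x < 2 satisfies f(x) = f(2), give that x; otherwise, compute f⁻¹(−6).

11/8

Both pieces are strictly decreasing (slopes −8 and −4), so each is injective on its own interval.
The left piece maps (−∞, 2) onto (−11, ∞); the right piece maps [2, ∞) onto (−∞, −11].
Since −11 = −11, the images partition ℝ: f is injective and surjective, hence bijective.
Because the two images are disjoint, no x < 2 has f(x) = f(2), so we compute f⁻¹(−6): −6 lies in (−11, ∞), so solve −8x + 5 = −6: x = (−6 − 5)/(−8) = 11/8.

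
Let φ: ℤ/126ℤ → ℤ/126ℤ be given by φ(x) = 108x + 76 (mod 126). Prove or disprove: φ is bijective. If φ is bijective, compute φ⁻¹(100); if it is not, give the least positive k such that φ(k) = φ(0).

We have gcd(108, 126) = 18 > 1. Taking x_1 = 0 and x_2 = 7: φ(0) = 76 and φ(7) = 108·7 + 76 = 832 ≡ 76 (mod 126).
So φ(0) = φ(7) while 0 ≠ 7, thus φ is not injective, hence not bijective.
Since φ is not bijective, we find the least positive k with φ(k) = φ(0): this means 108k ≡ 0 (mod 126), i.e. 126 ∣ 108k. Since gcd(108, 126) = 18, dividing through by 18 this holds exactly when 7 ∣ 6k, and as gcd(6, 7) = 1, exactly when 7 ∣ k.
The smallest positive such k is 7.

7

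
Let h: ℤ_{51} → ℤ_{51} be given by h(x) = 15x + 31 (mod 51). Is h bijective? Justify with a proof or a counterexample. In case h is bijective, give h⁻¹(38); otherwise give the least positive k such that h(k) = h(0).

17

We have gcd(15, 51) = 3 > 1. Taking a = 0 and b = 17: h(0) = 31 and h(17) = 15·17 + 31 = 286 ≡ 31 (mod 51).
So h(0) = h(17) while 0 ≠ 17, so h is not injective, hence not bijective.
Since h is not bijective, we find the least positive k with h(k) = h(0): this means 15k ≡ 0 (mod 51), i.e. 51 ∣ 15k. Since gcd(15, 51) = 3, dividing through by 3 this holds exactly when 17 ∣ 5k, and as gcd(5, 17) = 1, exactly when 17 ∣ k.
The smallest positive such k is 17.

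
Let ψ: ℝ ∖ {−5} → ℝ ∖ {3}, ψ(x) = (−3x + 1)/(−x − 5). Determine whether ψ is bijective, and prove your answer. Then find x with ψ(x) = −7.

Suppose ψ(x_1) = ψ(x_2). Cross-multiplying: (−3x_1 + 1)(−x_2 − 5) = (−3x_2 + 1)(−x_1 − 5).
Expanding both sides and cancelling the symmetric terms leaves 16·(x_1 − x_2) = 0. Since 16 ≠ 0, x_1 = x_2. Hence ψ is injective.
For any y ≠ 3, solving y(−x − 5) = −3x + 1 for x gives a well-defined x ≠ −5. So ψ is surjective.
Thus ψ is bijective.
Solving ψ(x) = −7: cross-multiplying gives −3x + 1 = −7(−x − 5), which rearranges to −10x = 34, so x = −17/5.

-17/5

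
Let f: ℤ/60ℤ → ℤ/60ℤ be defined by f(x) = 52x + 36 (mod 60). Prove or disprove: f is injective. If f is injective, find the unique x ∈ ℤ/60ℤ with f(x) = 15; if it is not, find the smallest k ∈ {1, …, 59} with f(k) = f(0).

By definition, f is injective if f(s) = f(t) implies s = t.
We have gcd(52, 60) = 4 > 1. Taking s = 0 and t = 15: f(0) = 36 and f(15) = 52·15 + 36 = 816 ≡ 36 (mod 60).
So f(0) = f(15) while 0 ≠ 15, so f is not injective.
Since f is not injective, we find the least positive k with f(k) = f(0): this means 52k ≡ 0 (mod 60), i.e. 60 ∣ 52k. Since gcd(52, 60) = 4, dividing through by 4 this holds exactly when 15 ∣ 13k, and as gcd(13, 15) = 1, exactly when 15 ∣ k.
The smallest positive such k is 15.

15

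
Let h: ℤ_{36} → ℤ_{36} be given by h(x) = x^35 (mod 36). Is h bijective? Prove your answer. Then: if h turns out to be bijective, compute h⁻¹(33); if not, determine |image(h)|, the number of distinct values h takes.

21

h(0) = 0^35 = 0.
h(6): Repeated squaring mod 36: 6^1 ≡ 6, 6^2 ≡ 6² = 36 ≡ 0, 6^4 ≡ 0² = 0, 6^8 ≡ 0² = 0, 6^16 ≡ 0² = 0, 6^32 ≡ 0² = 0. Since 35 = 32 + 2 + 1, 6^35 ≡ 0·0·6: 0·0 = 0, then 0·6 = 0. So 6^35 ≡ 0 (mod 36).
So h(0) = h(6) = 0 while 0 ≠ 6, therefore h is not injective, hence not bijective.
Since h is not bijective, we determine |image(h)|. Computing x^35 mod 36 for each x (by repeated squaring, reducing mod 36 at every step), the values h(0), h(1), …, h(35) are: 0, 1, 32, 27, 16, 29, 0, 31, 8, 9, 28, 23, 0, 25, 20, 27, 4, 17, 0, 19, 32, 9, 16, 11, 0, 13, 8, 27, 28, 5, 0, 7, 20, 9, 4, 35.
The distinct values are {0, 1, 4, 5, 7, 8, 9, 11, 13, 16, 17, 19, 20, 23, 25, 27, 28, 29, 31, 32, 35}; there are 21 of them.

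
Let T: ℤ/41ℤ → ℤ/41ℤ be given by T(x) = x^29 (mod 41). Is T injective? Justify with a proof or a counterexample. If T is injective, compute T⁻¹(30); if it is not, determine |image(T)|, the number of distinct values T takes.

12

Since 41 is prime, the nonzero elements of ℤ/41ℤ form a cyclic group of order 40.
As gcd(29, 40) = 1, raising to the 29th power is a bijection on this group: if x_1^29 ≡ x_2^29 then (x_1x_2^{−1})^29 = 1, and the only element of order dividing gcd(29, 40) = 1 is 1, so x_1 = x_2.
With T(0) = 0 this makes T injective on all of ℤ/41ℤ, hence bijective (finite equal-size domain and codomain). In particular T is injective.
Since T is injective, we find the preimage of 30. The inverse of x ↦ x^29 on (ℤ/41ℤ)^× is x ↦ x^29, because 29·29 = 841 = 21·40 + 1 ≡ 1 (mod 40) and x^{40} = 1 for x ≠ 0 (Fermat). So T⁻¹(30) = 30^29 mod 41.
Repeated squaring mod 41: 30^1 ≡ 30, 30^2 ≡ 30² = 900 ≡ 39, 30^4 ≡ 39² = 1521 ≡ 4, 30^8 ≡ 4² = 16, 30^16 ≡ 16² = 256 ≡ 10. Since 29 = 16 + 8 + 4 + 1, 30^29 ≡ 10·16·4·30: 10·16 = 160 ≡ 37, then 37·4 = 148 ≡ 25, then 25·30 = 750 ≡ 12. So 30^29 ≡ 12 (mod 41).
Hence T⁻¹(30) = 12.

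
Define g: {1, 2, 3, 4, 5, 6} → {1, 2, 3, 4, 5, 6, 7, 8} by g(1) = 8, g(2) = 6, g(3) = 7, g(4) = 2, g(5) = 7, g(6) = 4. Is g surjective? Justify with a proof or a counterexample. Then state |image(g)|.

5

No element maps to 1, so g is not surjective.
The image of g is {2, 4, 6, 7, 8}, which has 5 elements.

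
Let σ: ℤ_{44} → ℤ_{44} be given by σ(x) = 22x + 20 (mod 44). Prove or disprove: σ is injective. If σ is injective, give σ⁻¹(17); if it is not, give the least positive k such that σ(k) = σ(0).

2

Recall: σ is injective if σ(u) = σ(v) implies u = v.
We have gcd(22, 44) = 22 > 1. Taking u = 0 and v = 2: σ(0) = 20 and σ(2) = 22·2 + 20 = 64 ≡ 20 (mod 44).
So σ(0) = σ(2) while 0 ≠ 2, so σ is not injective.
Since σ is not injective, we find the least positive k with σ(k) = σ(0): this means 22k ≡ 0 (mod 44), i.e. 44 ∣ 22k. Since gcd(22, 44) = 22, dividing through by 22 this holds exactly when 2 ∣ k.
The smallest positive such k is 2.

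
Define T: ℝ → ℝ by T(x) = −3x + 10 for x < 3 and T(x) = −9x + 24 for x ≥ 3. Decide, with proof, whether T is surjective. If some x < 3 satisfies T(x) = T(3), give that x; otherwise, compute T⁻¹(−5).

29/9

Both pieces are strictly decreasing (slopes −3 and −9), so each is injective on its own interval.
The left piece maps (−∞, 3) onto (1, ∞); the right piece maps [3, ∞) onto (−∞, −3].
The union (1, ∞) ∪ (−∞, −3] omits the interval between 1 and −3; in particular 1 has no preimage. So T is not surjective.
Because the two images are disjoint, no x < 3 has T(x) = T(3), so we compute T⁻¹(−5): −5 lies in (−∞, −3], so solve −9x + 24 = −5: x = (−5 − 24)/(−9) = 29/9.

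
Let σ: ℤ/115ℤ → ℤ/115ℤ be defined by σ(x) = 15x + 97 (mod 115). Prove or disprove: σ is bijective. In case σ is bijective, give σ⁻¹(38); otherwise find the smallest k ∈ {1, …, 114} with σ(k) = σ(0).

We have gcd(15, 115) = 5 > 1. Taking s = 0 and t = 23: σ(0) = 97 and σ(23) = 15·23 + 97 = 442 ≡ 97 (mod 115).
So σ(0) = σ(23) while 0 ≠ 23, so σ is not injective, hence not bijective.
Since σ is not bijective, we find the least positive k with σ(k) = σ(0): this means 15k ≡ 0 (mod 115), i.e. 115 ∣ 15k. Since gcd(15, 115) = 5, dividing through by 5 this holds exactly when 23 ∣ 3k, and as gcd(3, 23) = 1, exactly when 23 ∣ k.
The smallest positive such k is 23.

23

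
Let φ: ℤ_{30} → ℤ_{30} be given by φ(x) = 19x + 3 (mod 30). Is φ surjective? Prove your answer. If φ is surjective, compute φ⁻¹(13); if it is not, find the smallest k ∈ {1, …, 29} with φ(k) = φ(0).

10

Since gcd(19, 30) = 1, 19 is invertible modulo 30. Euclid's algorithm: 30 = 1·19 + 11, 19 = 1·11 + 8, 11 = 1·8 + 3, 8 = 2·3 + 2, 3 = 1·2 + 1; back-substituting gives 1 = 19·19 − 12·30, so 19⁻¹ ≡ 19 (mod 30).
For any y ∈ ℤ_{30}, x = 19(y − 3) mod 30 satisfies φ(x) = 19·19(y − 3) + 3 ≡ y (since 19·19 ≡ 1 mod 30). So every y has a preimage.
Hence φ is surjective.
Since φ is surjective, we find φ⁻¹(13): we need 19x ≡ 13 − 3 ≡ 10 (mod 30). Using 19⁻¹ = 19: x ≡ 19·10 = 190 = 6·30 + 10, so x = 10.
Check: φ(10) = 19·10 + 3 = 193 = 6·30 + 13 ≡ 13 (mod 30).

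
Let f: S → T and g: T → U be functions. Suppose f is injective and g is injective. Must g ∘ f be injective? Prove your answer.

injective

Suppose (g ∘ f)(u) = (g ∘ f)(v), i.e. g(f(u)) = g(f(v)).
Since g is injective, f(u) = f(v). Since f is injective, u = v. Hence g ∘ f is injective.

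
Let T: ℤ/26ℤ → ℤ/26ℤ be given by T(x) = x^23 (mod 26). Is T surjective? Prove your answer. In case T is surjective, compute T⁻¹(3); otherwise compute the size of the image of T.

Computing x^23 mod 26 for each x (by repeated squaring, reducing mod 26 at every step), the values T(0), T(1), …, T(25) are: 0, 1, 20, 9, 10, 21, 24, 15, 18, 3, 4, 19, 12, 13, 14, 7, 22, 23, 8, 11, 2, 5, 16, 17, 6, 25.
Every element of ℤ/26ℤ appears exactly once in this list, so T is a bijection, and in particular surjective.
Since T is surjective, we read off the preimage of 3 from the same table: T(9) = 3, so T⁻¹(3) = 9.

9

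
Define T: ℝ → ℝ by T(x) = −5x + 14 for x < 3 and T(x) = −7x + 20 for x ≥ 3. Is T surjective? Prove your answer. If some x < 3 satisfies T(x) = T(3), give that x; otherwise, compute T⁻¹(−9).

29/7

Both pieces are strictly decreasing (slopes −5 and −7), so each is injective on its own interval.
The left piece maps (−∞, 3) onto (−1, ∞); the right piece maps [3, ∞) onto (−∞, −1].
These images together cover ℝ, so T is surjective.
Because the two images are disjoint, no x < 3 has T(x) = T(3), so we compute T⁻¹(−9): −9 lies in (−∞, −1], so solve −7x + 20 = −9: x = (−9 − 20)/(−7) = 29/7.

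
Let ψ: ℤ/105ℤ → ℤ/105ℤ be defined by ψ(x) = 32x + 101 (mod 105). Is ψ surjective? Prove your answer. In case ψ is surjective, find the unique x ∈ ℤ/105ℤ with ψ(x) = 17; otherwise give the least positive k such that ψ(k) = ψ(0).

Recall: surjectivity means every element of the codomain has a preimage under ψ.
Since gcd(32, 105) = 1, 32 is invertible modulo 105. Euclid's algorithm: 105 = 3·32 + 9, 32 = 3·9 + 5, 9 = 1·5 + 4, 5 = 1·4 + 1; back-substituting gives 1 = 23·32 − 7·105, so 32⁻¹ ≡ 23 (mod 105).
Then y ↦ 23(y − 101) is a two-sided inverse to ψ, so every y ∈ ℤ/105ℤ has a preimage.
Hence ψ is surjective.
Since ψ is surjective, we compute ψ⁻¹(17): solve 32x + 101 ≡ 17 (mod 105), i.e. 32x ≡ 21 (mod 105).
Multiplying by 32⁻¹ = 23 gives x ≡ 23·21 = 483 = 4·105 + 63 ≡ 63 (mod 105).
Check: ψ(63) = 32·63 + 101 = 2117 = 20·105 + 17 ≡ 17 (mod 105).

63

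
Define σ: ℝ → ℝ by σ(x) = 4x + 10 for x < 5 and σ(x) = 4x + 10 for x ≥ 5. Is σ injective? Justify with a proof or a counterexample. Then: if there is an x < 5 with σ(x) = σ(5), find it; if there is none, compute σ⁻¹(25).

15/4

Both pieces are strictly increasing (slopes 4 and 4), so each is injective on its own interval.
The left piece maps (−∞, 5) onto (−∞, 30); the right piece maps [5, ∞) onto [30, ∞).
These images are disjoint, so no value is attained by both pieces. Thus σ is injective.
Because the two images are disjoint, no x < 5 has σ(x) = σ(5), so we compute σ⁻¹(25): 25 lies in (−∞, 30), so solve 4x + 10 = 25: x = (25 − 10)/4 = 15/4.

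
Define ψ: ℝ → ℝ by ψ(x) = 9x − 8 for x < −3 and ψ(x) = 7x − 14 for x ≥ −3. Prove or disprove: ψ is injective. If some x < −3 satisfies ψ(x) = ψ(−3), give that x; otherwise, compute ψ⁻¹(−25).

Both pieces are strictly increasing (slopes 9 and 7), so each is injective on its own interval.
The left piece maps (−∞, −3) onto (−∞, −35); the right piece maps [−3, ∞) onto [−35, ∞).
These images are disjoint, so no value is attained by both pieces. Therefore ψ is injective.
Because the two images are disjoint, no x < −3 has ψ(x) = ψ(−3), so we compute ψ⁻¹(−25): −25 lies in [−35, ∞), so solve 7x − 14 = −25: x = (−25 + 14)/7 = −11/7.

-11/7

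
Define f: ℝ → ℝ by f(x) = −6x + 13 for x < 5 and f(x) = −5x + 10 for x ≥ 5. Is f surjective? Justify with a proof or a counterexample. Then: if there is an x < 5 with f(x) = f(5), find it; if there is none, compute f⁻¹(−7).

14/3

Both pieces are strictly decreasing (slopes −6 and −5), so each is injective on its own interval.
The left piece maps (−∞, 5) onto (−17, ∞); the right piece maps [5, ∞) onto (−∞, −15].
The union (−17, ∞) ∪ (−∞, −15] covers ℝ, so f is surjective.
For the follow-up: the images overlap, so an x < 5 with f(x) = f(5) exists. f(5) = −15; solving −6x + 13 = −15 for x < 5 gives x = (−15 − 13)/(−6) = 14/3.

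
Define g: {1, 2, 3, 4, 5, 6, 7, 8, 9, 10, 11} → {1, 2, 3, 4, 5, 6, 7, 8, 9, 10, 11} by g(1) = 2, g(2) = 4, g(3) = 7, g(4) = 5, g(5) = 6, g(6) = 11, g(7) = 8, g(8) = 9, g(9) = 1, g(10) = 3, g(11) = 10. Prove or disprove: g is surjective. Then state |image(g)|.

Every element of the codomain has a preimage: 1 = g(9), 2 = g(1), 3 = g(10), 4 = g(2), 5 = g(4), 6 = g(5), 7 = g(3), 8 = g(7), 9 = g(8), 10 = g(11), 11 = g(6).
Hence g is surjective.
The image of g is {1, 2, 3, 4, 5, 6, 7, 8, 9, 10, 11}, which has 11 elements.

11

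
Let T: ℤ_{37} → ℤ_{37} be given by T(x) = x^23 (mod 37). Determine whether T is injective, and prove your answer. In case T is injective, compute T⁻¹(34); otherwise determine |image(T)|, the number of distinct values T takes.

9

Since 37 is prime, the nonzero elements of ℤ_{37} form a cyclic group of order 36.
As gcd(23, 36) = 1, raising to the 23rd power is a bijection on this group: if a^23 ≡ b^23 then (ab^{−1})^23 = 1, and the only element of order dividing gcd(23, 36) = 1 is 1, so a = b.
With T(0) = 0 this makes T injective on all of ℤ_{37}, hence bijective (finite equal-size domain and codomain). In particular T is injective.
Since T is injective, we find the preimage of 34. The inverse of x ↦ x^23 on (ℤ_{37})^× is x ↦ x^11, because 23·11 = 253 = 7·36 + 1 ≡ 1 (mod 36) and x^{36} = 1 for x ≠ 0 (Fermat). So T⁻¹(34) = 34^11 mod 37.
Repeated squaring mod 37: 34^1 ≡ 34, 34^2 ≡ 34² = 1156 ≡ 9, 34^4 ≡ 9² = 81 ≡ 7, 34^8 ≡ 7² = 49 ≡ 12. Since 11 = 8 + 2 + 1, 34^11 ≡ 12·9·34: 12·9 = 108 ≡ 34, then 34·34 = 1156 ≡ 9. So 34^11 ≡ 9 (mod 37).
Hence T⁻¹(34) = 9.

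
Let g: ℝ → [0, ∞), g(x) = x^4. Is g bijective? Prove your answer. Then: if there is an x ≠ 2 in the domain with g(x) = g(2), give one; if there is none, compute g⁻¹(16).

g(2) = 16 = (−2)^4 = g(−2) (since 4 is even), with 2 ≠ −2. So g is not injective, hence not bijective.
For the follow-up, such an x exists: taking x = −2 ∈ ℝ gives g(−2) = 16 = g(2) with −2 ≠ 2.

-2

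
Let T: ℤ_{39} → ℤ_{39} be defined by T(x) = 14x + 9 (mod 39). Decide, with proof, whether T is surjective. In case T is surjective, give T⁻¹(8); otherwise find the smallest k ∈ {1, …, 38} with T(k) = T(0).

25

Recall that surjectivity means every element of the codomain has a preimage under T.
Since gcd(14, 39) = 1, 14 is invertible modulo 39. Euclid's algorithm: 39 = 2·14 + 11, 14 = 1·11 + 3, 11 = 3·3 + 2, 3 = 1·2 + 1; back-substituting gives 1 = 14·14 − 5·39, so 14⁻¹ ≡ 14 (mod 39).
Then y ↦ 14(y − 9) is a two-sided inverse to T, so every y ∈ ℤ_{39} has a preimage.
Hence T is surjective.
Since T is surjective, we find T⁻¹(8): we need 14x ≡ 8 − 9 ≡ 38 (mod 39). Using 14⁻¹ = 14: x ≡ 14·38 = 532 = 13·39 + 25, so x = 25.
Check: T(25) = 14·25 + 9 = 359 = 9·39 + 8 ≡ 8 (mod 39).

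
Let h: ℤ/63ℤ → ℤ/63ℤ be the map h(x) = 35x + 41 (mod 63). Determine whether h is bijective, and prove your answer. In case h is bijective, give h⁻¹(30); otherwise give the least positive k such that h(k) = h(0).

9

We have gcd(35, 63) = 7 > 1. Taking a = 0 and b = 9: h(0) = 41 and h(9) = 35·9 + 41 = 356 ≡ 41 (mod 63).
So h(0) = h(9) while 0 ≠ 9, hence h is not injective, hence not bijective.
Since h is not bijective, we find the least positive k with h(k) = h(0): this means 35k ≡ 0 (mod 63), i.e. 63 ∣ 35k. Since gcd(35, 63) = 7, dividing through by 7 this holds exactly when 9 ∣ 5k, and as gcd(5, 9) = 1, exactly when 9 ∣ k.
The smallest positive such k is 9.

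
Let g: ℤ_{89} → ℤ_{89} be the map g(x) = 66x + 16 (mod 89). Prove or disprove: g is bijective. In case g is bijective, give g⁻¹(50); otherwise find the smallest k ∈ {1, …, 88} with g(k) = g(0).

14

Recall: g is injective when g(s) = g(t) forces s = t.
If g(s) = g(t), then 66s ≡ 66t (mod 89). Because gcd(66, 89) = 1, we may cancel 66 to get s ≡ t (mod 89).
We now compute 66⁻¹ mod 89 explicitly. Euclid's algorithm: 89 = 1·66 + 23, 66 = 2·23 + 20, 23 = 1·20 + 3, 20 = 6·3 + 2, 3 = 1·2 + 1; back-substituting gives 1 = 58·66 − 43·89, so 66⁻¹ ≡ 58 (mod 89).
Then y ↦ 58(y − 16) is a two-sided inverse to g, so every y ∈ ℤ_{89} has a preimage.
Hence g is bijective.
Since g is bijective, we find g⁻¹(50): we need 66x ≡ 50 − 16 ≡ 34 (mod 89). Using 66⁻¹ = 58: x ≡ 58·34 = 1972 = 22·89 + 14, so x = 14.
Check: g(14) = 66·14 + 16 = 940 = 10·89 + 50 ≡ 50 (mod 89).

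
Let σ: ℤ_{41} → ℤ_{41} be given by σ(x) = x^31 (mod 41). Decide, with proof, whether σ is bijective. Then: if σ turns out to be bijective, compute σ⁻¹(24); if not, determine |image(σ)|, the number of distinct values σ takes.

Since 41 is prime, the nonzero elements of ℤ_{41} form a cyclic group of order 40.
As gcd(31, 40) = 1, raising to the 31st power is a bijection on this group: if a^31 ≡ b^31 then (ab^{−1})^31 = 1, and the only element of order dividing gcd(31, 40) = 1 is 1, so a = b.
With σ(0) = 0 this makes σ injective on all of ℤ_{41}, hence bijective (finite equal-size domain and codomain). In particular σ is bijective.
Since σ is bijective, we find the preimage of 24. The inverse of x ↦ x^31 on (ℤ_{41})^× is x ↦ x^31, because 31·31 = 961 = 24·40 + 1 ≡ 1 (mod 40) and x^{40} = 1 for x ≠ 0 (Fermat). So σ⁻¹(24) = 24^31 mod 41.
Repeated squaring mod 41: 24^1 ≡ 24, 24^2 ≡ 24² = 576 ≡ 2, 24^4 ≡ 2² = 4, 24^8 ≡ 4² = 16, 24^16 ≡ 16² = 256 ≡ 10. Since 31 = 16 + 8 + 4 + 2 + 1, 24^31 ≡ 10·16·4·2·24: 10·16 = 160 ≡ 37, then 37·4 = 148 ≡ 25, then 25·2 = 50 ≡ 9, then 9·24 = 216 ≡ 11. So 24^31 ≡ 11 (mod 41).
Hence σ⁻¹(24) = 11.

11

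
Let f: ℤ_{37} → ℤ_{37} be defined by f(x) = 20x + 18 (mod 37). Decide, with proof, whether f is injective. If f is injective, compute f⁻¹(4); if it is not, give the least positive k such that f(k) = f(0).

3

If f(a) = f(b), then 20a ≡ 20b (mod 37). Because gcd(20, 37) = 1, we may cancel 20 to get a ≡ b (mod 37).
Hence f is injective.
We now compute 20⁻¹ mod 37 explicitly. Euclid's algorithm: 37 = 1·20 + 17, 20 = 1·17 + 3, 17 = 5·3 + 2, 3 = 1·2 + 1; back-substituting gives 1 = 13·20 − 7·37, so 20⁻¹ ≡ 13 (mod 37).
Since f is injective, we compute f⁻¹(4): solve 20x + 18 ≡ 4 (mod 37), i.e. 20x ≡ 23 (mod 37).
Multiplying by 20⁻¹ = 13 gives x ≡ 13·23 = 299 = 8·37 + 3 ≡ 3 (mod 37).
Check: f(3) = 20·3 + 18 = 78 = 2·37 + 4 ≡ 4 (mod 37).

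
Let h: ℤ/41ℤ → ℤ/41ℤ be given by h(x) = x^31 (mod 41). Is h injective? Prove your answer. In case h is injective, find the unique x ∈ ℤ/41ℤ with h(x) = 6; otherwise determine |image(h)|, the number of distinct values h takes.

13

Since 41 is prime, the nonzero elements of ℤ/41ℤ form a cyclic group of order 40.
As gcd(31, 40) = 1, raising to the 31st power is a bijection on this group: if a^31 ≡ b^31 then (ab^{−1})^31 = 1, and the only element of order dividing gcd(31, 40) = 1 is 1, so a = b.
With h(0) = 0 this makes h injective on all of ℤ/41ℤ, hence bijective (finite equal-size domain and codomain). In particular h is injective.
Since h is injective, we find the preimage of 6. The inverse of x ↦ x^31 on (ℤ/41ℤ)^× is x ↦ x^31, because 31·31 = 961 = 24·40 + 1 ≡ 1 (mod 40) and x^{40} = 1 for x ≠ 0 (Fermat). So h⁻¹(6) = 6^31 mod 41.
Repeated squaring mod 41: 6^1 ≡ 6, 6^2 ≡ 6² = 36, 6^4 ≡ 36² = 1296 ≡ 25, 6^8 ≡ 25² = 625 ≡ 10, 6^16 ≡ 10² = 100 ≡ 18. Since 31 = 16 + 8 + 4 + 2 + 1, 6^31 ≡ 18·10·25·36·6: 18·10 = 180 ≡ 16, then 16·25 = 400 ≡ 31, then 31·36 = 1116 ≡ 9, then 9·6 = 54 ≡ 13. So 6^31 ≡ 13 (mod 41).
Hence h⁻¹(6) = 13.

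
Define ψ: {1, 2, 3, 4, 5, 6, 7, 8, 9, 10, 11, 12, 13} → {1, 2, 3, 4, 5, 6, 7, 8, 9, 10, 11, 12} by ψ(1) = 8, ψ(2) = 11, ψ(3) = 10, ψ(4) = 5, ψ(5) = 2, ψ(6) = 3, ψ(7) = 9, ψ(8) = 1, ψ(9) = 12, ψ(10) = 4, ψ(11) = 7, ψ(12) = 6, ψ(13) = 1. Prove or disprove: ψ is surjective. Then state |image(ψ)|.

12

Every element of the codomain has a preimage: 1 = ψ(8), 2 = ψ(5), 3 = ψ(6), 4 = ψ(10), 5 = ψ(4), 6 = ψ(12), 7 = ψ(11), 8 = ψ(1), 9 = ψ(7), 10 = ψ(3), 11 = ψ(2), 12 = ψ(9).
Thus ψ is surjective.
The image of ψ is {1, 2, 3, 4, 5, 6, 7, 8, 9, 10, 11, 12}, which has 12 elements.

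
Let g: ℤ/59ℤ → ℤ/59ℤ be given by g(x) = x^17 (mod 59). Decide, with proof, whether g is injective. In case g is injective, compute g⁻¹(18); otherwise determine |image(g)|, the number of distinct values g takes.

Since 59 is prime, the nonzero elements of ℤ/59ℤ form a cyclic group of order 58.
As gcd(17, 58) = 1, raising to the 17th power is a bijection on this group: if s^17 ≡ t^17 then (st^{−1})^17 = 1, and the only element of order dividing gcd(17, 58) = 1 is 1, so s = t.
With g(0) = 0 this makes g injective on all of ℤ/59ℤ, hence bijective (finite equal-size domain and codomain). In particular g is injective.
Since g is injective, we find the preimage of 18. The inverse of x ↦ x^17 on (ℤ/59ℤ)^× is x ↦ x^41, because 17·41 = 697 = 12·58 + 1 ≡ 1 (mod 58) and x^{58} = 1 for x ≠ 0 (Fermat). So g⁻¹(18) = 18^41 mod 59.
Repeated squaring mod 59: 18^1 ≡ 18, 18^2 ≡ 18² = 324 ≡ 29, 18^4 ≡ 29² = 841 ≡ 15, 18^8 ≡ 15² = 225 ≡ 48, 18^16 ≡ 48² = 2304 ≡ 3, 18^32 ≡ 3² = 9. Since 41 = 32 + 8 + 1, 18^41 ≡ 9·48·18: 9·48 = 432 ≡ 19, then 19·18 = 342 ≡ 47. So 18^41 ≡ 47 (mod 59).
Hence g⁻¹(18) = 47.

47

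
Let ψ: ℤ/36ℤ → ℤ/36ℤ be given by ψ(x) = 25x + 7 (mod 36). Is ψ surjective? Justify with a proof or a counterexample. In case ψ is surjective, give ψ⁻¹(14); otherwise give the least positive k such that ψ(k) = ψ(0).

19

Since gcd(25, 36) = 1, 25 is invertible modulo 36. Euclid's algorithm: 36 = 1·25 + 11, 25 = 2·11 + 3, 11 = 3·3 + 2, 3 = 1·2 + 1; back-substituting gives 1 = 13·25 − 9·36, so 25⁻¹ ≡ 13 (mod 36).
Then y ↦ 13(y − 7) is a two-sided inverse to ψ, so every y ∈ ℤ/36ℤ has a preimage.
Thus ψ is surjective.
Since ψ is surjective, we compute ψ⁻¹(14): solve 25x + 7 ≡ 14 (mod 36), i.e. 25x ≡ 7 (mod 36).
Multiplying by 25⁻¹ = 13 gives x ≡ 13·7 = 91 = 2·36 + 19 ≡ 19 (mod 36).
Check: ψ(19) = 25·19 + 7 = 482 = 13·36 + 14 ≡ 14 (mod 36).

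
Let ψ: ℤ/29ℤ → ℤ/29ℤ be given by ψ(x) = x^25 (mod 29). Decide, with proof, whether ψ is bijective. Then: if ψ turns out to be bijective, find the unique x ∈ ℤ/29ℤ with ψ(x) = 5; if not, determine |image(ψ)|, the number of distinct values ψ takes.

Since 29 is prime, the nonzero elements of ℤ/29ℤ form a cyclic group of order 28.
As gcd(25, 28) = 1, raising to the 25th power is a bijection on this group: if x_1^25 ≡ x_2^25 then (x_1x_2^{−1})^25 = 1, and the only element of order dividing gcd(25, 28) = 1 is 1, so x_1 = x_2.
With ψ(0) = 0 this makes ψ injective on all of ℤ/29ℤ, hence bijective (finite equal-size domain and codomain). In particular ψ is bijective.
Since ψ is bijective, we find the preimage of 5. The inverse of x ↦ x^25 on (ℤ/29ℤ)^× is x ↦ x^9, because 25·9 = 225 = 8·28 + 1 ≡ 1 (mod 28) and x^{28} = 1 for x ≠ 0 (Fermat). So ψ⁻¹(5) = 5^9 mod 29.
Repeated squaring mod 29: 5^1 ≡ 5, 5^2 ≡ 5² = 25, 5^4 ≡ 25² = 625 ≡ 16, 5^8 ≡ 16² = 256 ≡ 24. Since 9 = 8 + 1, 5^9 ≡ 24·5: 24·5 = 120 ≡ 4. So 5^9 ≡ 4 (mod 29).
Hence ψ⁻¹(5) = 4.

4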